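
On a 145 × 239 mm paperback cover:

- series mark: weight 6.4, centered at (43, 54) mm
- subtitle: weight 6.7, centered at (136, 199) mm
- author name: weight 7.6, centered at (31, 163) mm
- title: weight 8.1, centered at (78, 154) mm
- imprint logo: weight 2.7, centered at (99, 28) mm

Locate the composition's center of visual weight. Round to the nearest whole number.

Total weight = 6.4 + 6.7 + 7.6 + 8.1 + 2.7 = 31.5.
x: (6.4·43 + 6.7·136 + 7.6·31 + 8.1·78 + 2.7·99) / 31.5 = 2321.1 / 31.5 ≈ 73.69
y: (6.4·54 + 6.7·199 + 7.6·163 + 8.1·154 + 2.7·28) / 31.5 = 4240.7 / 31.5 ≈ 134.63

(74, 135)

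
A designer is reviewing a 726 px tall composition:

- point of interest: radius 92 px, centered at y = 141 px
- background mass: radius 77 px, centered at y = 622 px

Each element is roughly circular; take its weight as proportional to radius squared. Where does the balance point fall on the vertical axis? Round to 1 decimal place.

y ≈ 339.1

r² weights: point of interest 92² = 8464, background mass 77² = 5929. Total = 14393.
y-moment: 8464·141 + 5929·622 = 4881262; centroid 4881262/14393 ≈ 339.14.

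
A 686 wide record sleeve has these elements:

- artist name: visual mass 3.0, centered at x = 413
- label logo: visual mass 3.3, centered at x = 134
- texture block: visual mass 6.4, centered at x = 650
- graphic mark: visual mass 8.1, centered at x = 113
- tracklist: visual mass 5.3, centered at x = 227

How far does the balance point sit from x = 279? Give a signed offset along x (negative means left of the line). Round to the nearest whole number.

≈ 26

Total weight = 3.0 + 3.3 + 6.4 + 8.1 + 5.3 = 26.1.
Σw·x = 3.0·413 + 3.3·134 + 6.4·650 + 8.1·113 + 5.3·227 = 7959.6, so x̄ = 7959.6/26.1 ≈ 304.97.
Difference: 304.97 − 279 ≈ 25.97.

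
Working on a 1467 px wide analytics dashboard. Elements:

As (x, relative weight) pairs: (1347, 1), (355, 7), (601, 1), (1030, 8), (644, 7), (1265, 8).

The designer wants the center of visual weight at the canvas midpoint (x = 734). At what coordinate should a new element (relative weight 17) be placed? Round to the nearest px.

New total weight: (1 + 7 + 1 + 8 + 7 + 8) + 17 = 49.
x: need Σw·x = 49·734 = 35966. Existing = 1·1347 + 7·355 + 1·601 + 8·1030 + 7·644 + 8·1265 = 27301. Remainder 8665 / 17 ≈ 509.71.

x ≈ 510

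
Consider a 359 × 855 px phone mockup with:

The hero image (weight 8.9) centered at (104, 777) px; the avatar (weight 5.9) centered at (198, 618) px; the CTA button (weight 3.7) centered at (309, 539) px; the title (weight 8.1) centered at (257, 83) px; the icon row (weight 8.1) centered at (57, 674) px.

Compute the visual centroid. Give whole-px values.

(167, 539)

Σw = 8.9 + 5.9 + 3.7 + 8.1 + 8.1 = 34.7.
Σw·x = 8.9·104 + 5.9·198 + 3.7·309 + 8.1·257 + 8.1·57 = 5780.5, so x̄ = 5780.5/34.7 ≈ 166.59.
Σw·y = 8.9·777 + 5.9·618 + 3.7·539 + 8.1·83 + 8.1·674 = 18687.5, so ȳ = 18687.5/34.7 ≈ 538.54.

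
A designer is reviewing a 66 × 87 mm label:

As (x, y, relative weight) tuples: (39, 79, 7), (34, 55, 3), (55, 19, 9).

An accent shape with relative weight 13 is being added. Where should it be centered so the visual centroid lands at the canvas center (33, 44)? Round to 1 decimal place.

(14.3, 39.9)

After adding the accent shape, total weight = 7 + 3 + 9 + 13 = 32.
x: target moment 32×33 = 1056; current 7·39 + 3·34 + 9·55 = 870; the accent shape supplies 186, so x = 186/13 ≈ 14.31.
y: target moment 32×44 = 1408; current 7·79 + 3·55 + 9·19 = 889; the accent shape supplies 519, so y = 519/13 ≈ 39.92.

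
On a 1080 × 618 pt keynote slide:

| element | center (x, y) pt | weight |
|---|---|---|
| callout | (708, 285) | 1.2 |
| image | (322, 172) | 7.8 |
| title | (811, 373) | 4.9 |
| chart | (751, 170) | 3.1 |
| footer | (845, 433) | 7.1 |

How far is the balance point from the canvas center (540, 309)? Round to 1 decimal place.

≈ 110.8 pt

Total weight = 1.2 + 7.8 + 4.9 + 3.1 + 7.1 = 24.1.
x-moment: 1.2·708 + 7.8·322 + 4.9·811 + 3.1·751 + 7.1·845 = 15662.7; centroid 15662.7/24.1 ≈ 649.90.
y-moment: 1.2·285 + 7.8·172 + 4.9·373 + 3.1·170 + 7.1·433 = 7112.6; centroid 7112.6/24.1 ≈ 295.13.
Offset from (540, 309): Δx ≈ 109.90, Δy ≈ -13.87; distance = √(Δx² + Δy²) ≈ 110.78.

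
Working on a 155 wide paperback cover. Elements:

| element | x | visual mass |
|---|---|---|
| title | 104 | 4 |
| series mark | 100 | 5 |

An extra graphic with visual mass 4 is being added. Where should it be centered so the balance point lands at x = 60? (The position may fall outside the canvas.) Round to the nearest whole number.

New total weight: (4 + 5) + 4 = 13.
Along x: (916 + 4·x) / 13 = 60 (existing moment 4·104 + 5·100 = 916) ⇒ x = (780 − 916) / 4 ≈ -34.00.

x ≈ -34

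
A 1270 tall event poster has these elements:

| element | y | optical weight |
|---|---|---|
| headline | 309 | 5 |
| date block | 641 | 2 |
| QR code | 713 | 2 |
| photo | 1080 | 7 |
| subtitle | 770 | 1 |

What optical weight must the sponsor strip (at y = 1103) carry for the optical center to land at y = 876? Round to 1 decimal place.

w ≈ 10.2

Fixed elements: Σw = 5 + 2 + 2 + 7 + 1 = 17, Σw·y = 5·309 + 2·641 + 2·713 + 7·1080 + 1·770 = 12583.
For the centroid to hit 876: (12583 + w·1103) / (17 + w) = 876.
So w = (876·17 − 12583)/(1103 − 876) = 2309/227 ≈ 10.17.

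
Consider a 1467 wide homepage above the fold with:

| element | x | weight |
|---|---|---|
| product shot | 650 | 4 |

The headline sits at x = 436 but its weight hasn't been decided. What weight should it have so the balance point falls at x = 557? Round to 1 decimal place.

The single fixed element contributes weight 4, moment 4·650 = 2600.
Set Σw·x/Σw = 557: (2600 + 436w) = 557·(4 + w).
Solving: w = (557·4 − 2600) / (436 − 557) = -372 / -121 ≈ 3.07.

w ≈ 3.1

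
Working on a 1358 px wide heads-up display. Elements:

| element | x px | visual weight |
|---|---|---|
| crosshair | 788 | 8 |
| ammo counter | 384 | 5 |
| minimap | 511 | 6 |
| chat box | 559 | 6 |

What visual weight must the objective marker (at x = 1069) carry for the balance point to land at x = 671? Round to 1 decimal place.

w ≈ 5.4

Existing Σw = 25 (8 + 5 + 6 + 6); existing moment 8·788 + 5·384 + 6·511 + 6·559 = 14644.
Balance at x = 671 requires (14644 + w·1069) / (25 + w) = 671.
Rearranging, w·(1069 − 671) = 671·25 − 14644 = 2131, so w ≈ 2131/398 = 5.35.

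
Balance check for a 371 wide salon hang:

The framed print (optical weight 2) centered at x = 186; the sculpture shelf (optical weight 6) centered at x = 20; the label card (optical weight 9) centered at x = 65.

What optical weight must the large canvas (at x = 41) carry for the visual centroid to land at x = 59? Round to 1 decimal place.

w ≈ 4.1

Known weights sum to 2 + 6 + 9 = 17; their moment is 2·186 + 6·20 + 9·65 = 1077.
Balance at x = 59 requires (1077 + w·41) / (17 + w) = 59.
So w = (59·17 − 1077)/(41 − 59) = -74/-18 ≈ 4.11.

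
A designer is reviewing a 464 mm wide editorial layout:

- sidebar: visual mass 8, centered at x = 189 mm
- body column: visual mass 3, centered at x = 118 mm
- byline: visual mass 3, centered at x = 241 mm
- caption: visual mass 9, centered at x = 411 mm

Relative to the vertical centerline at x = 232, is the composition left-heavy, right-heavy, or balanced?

Total weight = 8 + 3 + 3 + 9 = 23.
x: (8·189 + 3·118 + 3·241 + 9·411) / 23 = 6288 / 23 ≈ 273.39
273.4 vs midline 232 → right-heavy.

right-heavy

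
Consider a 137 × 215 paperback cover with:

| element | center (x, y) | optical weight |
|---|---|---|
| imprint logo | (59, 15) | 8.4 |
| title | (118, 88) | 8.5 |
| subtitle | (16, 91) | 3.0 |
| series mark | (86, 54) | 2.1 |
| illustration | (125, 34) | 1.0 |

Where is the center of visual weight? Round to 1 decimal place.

Total weight = 8.4 + 8.5 + 3.0 + 2.1 + 1.0 = 23.0.
x-moment: 8.4·59 + 8.5·118 + 3.0·16 + 2.1·86 + 1.0·125 = 1852.2; centroid 1852.2/23.0 ≈ 80.53.
y-moment: 8.4·15 + 8.5·88 + 3.0·91 + 2.1·54 + 1.0·34 = 1294.4; centroid 1294.4/23.0 ≈ 56.28.

(80.5, 56.3)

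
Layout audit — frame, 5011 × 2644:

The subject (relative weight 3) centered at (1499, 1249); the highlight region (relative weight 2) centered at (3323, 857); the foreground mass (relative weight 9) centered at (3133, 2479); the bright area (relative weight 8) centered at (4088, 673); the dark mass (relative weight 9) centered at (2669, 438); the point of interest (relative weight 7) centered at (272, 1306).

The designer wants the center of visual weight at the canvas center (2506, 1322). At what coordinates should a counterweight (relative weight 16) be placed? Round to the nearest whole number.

(2335, 1572)

With the counterweight, Σw becomes 3 + 2 + 9 + 8 + 9 + 7 + 16 = 54.
Along x: (97969 + 16·x) / 54 = 2506 (existing moment 3·1499 + 2·3323 + 9·3133 + 8·4088 + 9·2669 + 7·272 = 97969) ⇒ x = (135324 − 97969) / 16 ≈ 2334.69.
Along y: (46240 + 16·y) / 54 = 1322 (existing moment 3·1249 + 2·857 + 9·2479 + 8·673 + 9·438 + 7·1306 = 46240) ⇒ y = (71388 − 46240) / 16 ≈ 1571.75.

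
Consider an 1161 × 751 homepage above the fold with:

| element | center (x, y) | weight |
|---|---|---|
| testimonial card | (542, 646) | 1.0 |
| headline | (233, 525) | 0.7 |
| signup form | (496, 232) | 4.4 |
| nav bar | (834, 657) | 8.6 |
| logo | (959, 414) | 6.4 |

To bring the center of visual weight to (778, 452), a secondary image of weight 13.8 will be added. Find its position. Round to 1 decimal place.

With the secondary image, Σw becomes 1.0 + 0.7 + 4.4 + 8.6 + 6.4 + 13.8 = 34.9.
x: need Σw·x = 34.9·778 = 27152.2. Existing = 1.0·542 + 0.7·233 + 4.4·496 + 8.6·834 + 6.4·959 = 16197.5. Remainder 10954.7 / 13.8 ≈ 793.82.
y: need Σw·y = 34.9·452 = 15774.8. Existing = 1.0·646 + 0.7·525 + 4.4·232 + 8.6·657 + 6.4·414 = 10334.1. Remainder 5440.7 / 13.8 ≈ 394.25.

(793.8, 394.3)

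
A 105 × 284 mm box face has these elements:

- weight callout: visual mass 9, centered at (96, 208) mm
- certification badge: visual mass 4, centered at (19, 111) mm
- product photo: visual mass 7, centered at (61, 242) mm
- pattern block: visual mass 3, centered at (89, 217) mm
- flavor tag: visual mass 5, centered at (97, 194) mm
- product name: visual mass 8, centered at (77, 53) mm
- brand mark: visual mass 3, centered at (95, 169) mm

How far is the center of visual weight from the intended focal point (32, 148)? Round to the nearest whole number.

Total weight = 9 + 4 + 7 + 3 + 5 + 8 + 3 = 39.
Σw·x = 9·96 + 4·19 + 7·61 + 3·89 + 5·97 + 8·77 + 3·95 = 3020, so x̄ = 3020/39 ≈ 77.44.
Σw·y = 9·208 + 4·111 + 7·242 + 3·217 + 5·194 + 8·53 + 3·169 = 6562, so ȳ = 6562/39 ≈ 168.26.
Offset from (32, 148): Δx ≈ 45.44, Δy ≈ 20.26; distance = √(Δx² + Δy²) ≈ 49.75.

≈ 50 mm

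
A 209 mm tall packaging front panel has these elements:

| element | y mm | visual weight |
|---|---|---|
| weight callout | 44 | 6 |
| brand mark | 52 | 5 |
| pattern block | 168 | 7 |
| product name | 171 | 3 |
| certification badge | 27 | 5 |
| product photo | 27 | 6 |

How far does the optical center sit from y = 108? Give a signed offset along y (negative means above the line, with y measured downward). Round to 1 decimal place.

≈ -29.6 mm

Total weight = 6 + 5 + 7 + 3 + 5 + 6 = 32.
y: moment 2510 / weight 32 ≈ 78.44
Against y = 108, that's 78.44 − 108 = -29.56.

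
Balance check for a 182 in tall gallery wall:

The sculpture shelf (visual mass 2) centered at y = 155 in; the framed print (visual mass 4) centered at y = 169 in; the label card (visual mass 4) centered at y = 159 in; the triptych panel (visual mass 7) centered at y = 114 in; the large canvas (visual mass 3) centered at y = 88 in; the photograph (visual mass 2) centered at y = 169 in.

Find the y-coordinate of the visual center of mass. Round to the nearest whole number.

Weights sum to 2 + 4 + 4 + 7 + 3 + 2 = 22.
Σw·y = 3022; ȳ = 3022/22 ≈ 137.36.

y ≈ 137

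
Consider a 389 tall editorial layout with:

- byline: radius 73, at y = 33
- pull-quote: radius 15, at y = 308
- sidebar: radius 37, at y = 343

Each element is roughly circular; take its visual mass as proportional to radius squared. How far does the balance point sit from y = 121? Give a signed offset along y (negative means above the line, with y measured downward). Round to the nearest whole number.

≈ -18

r² weights: byline 73² = 5329, pull-quote 15² = 225, sidebar 37² = 1369. Total = 6923.
y-moment: 5329·33 + 225·308 + 1369·343 = 714724; centroid 714724/6923 ≈ 103.24.
Against y = 121, that's 103.24 − 121 = -17.76.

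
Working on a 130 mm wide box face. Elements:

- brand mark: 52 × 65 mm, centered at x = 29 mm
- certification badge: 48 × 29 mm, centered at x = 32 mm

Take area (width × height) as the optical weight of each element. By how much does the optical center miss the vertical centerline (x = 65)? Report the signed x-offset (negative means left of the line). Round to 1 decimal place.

Taking area as weight: brand mark 52·65 = 3380, certification badge 48·29 = 1392. Sum 4772.
x-moment: 3380·29 + 1392·32 = 142564; centroid 142564/4772 ≈ 29.88.
Difference: 29.88 − 65 ≈ -35.12.

≈ -35.1 mm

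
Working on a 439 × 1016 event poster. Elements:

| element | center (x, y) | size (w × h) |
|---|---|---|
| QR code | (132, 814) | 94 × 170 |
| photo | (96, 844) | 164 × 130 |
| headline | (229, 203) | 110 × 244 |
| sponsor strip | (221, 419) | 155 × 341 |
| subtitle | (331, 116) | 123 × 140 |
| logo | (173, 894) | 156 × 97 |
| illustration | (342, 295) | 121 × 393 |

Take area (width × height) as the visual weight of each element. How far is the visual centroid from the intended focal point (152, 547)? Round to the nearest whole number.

≈ 130

Areas: QR code 94·170 = 15980, photo 164·130 = 21320, headline 110·244 = 26840, sponsor strip 155·341 = 52855, subtitle 123·140 = 17220, logo 156·97 = 15132, illustration 121·393 = 47553. Total weight = 196900.
x-moment: 15980·132 + 21320·96 + 26840·229 + 52855·221 + 17220·331 + 15132·173 + 47553·342 = 46564177; centroid 46564177/196900 ≈ 236.49.
y-moment: 15980·814 + 21320·844 + 26840·203 + 52855·419 + 17220·116 + 15132·894 + 47553·295 = 88150228; centroid 88150228/196900 ≈ 447.69.
Offset from (152, 547): Δx ≈ 84.49, Δy ≈ -99.31; distance = √(Δx² + Δy²) ≈ 130.39.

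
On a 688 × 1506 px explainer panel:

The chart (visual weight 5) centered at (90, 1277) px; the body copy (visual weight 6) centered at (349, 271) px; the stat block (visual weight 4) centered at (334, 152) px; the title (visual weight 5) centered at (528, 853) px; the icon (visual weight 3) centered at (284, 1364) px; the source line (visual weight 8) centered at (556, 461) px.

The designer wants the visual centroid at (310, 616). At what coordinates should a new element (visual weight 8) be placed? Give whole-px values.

With the new element, Σw becomes 5 + 6 + 4 + 5 + 3 + 8 + 8 = 39.
x: need Σw·x = 39·310 = 12090. Existing = 5·90 + 6·349 + 4·334 + 5·528 + 3·284 + 8·556 = 11820. Remainder 270 / 8 ≈ 33.75.
y: need Σw·y = 39·616 = 24024. Existing = 5·1277 + 6·271 + 4·152 + 5·853 + 3·1364 + 8·461 = 20664. Remainder 3360 / 8 ≈ 420.00.

(34, 420)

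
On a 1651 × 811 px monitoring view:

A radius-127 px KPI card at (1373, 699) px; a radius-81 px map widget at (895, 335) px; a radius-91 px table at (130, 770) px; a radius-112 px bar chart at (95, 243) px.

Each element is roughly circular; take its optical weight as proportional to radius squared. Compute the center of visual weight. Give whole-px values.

(696, 526)

Weights ∝ r²: KPI card 127² = 16129, map widget 81² = 6561, table 91² = 8281, bar chart 112² = 12544; Σw = 43515.
x-moment: 16129·1373 + 6561·895 + 8281·130 + 12544·95 = 30285422; centroid 30285422/43515 ≈ 695.98.
y-moment: 16129·699 + 6561·335 + 8281·770 + 12544·243 = 22896668; centroid 22896668/43515 ≈ 526.18.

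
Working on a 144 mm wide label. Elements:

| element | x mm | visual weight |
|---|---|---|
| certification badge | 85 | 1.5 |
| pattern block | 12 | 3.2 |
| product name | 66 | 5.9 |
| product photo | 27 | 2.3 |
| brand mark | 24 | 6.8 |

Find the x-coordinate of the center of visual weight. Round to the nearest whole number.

x ≈ 40

Σw = 1.5 + 3.2 + 5.9 + 2.3 + 6.8 = 19.7.
Σw·x = 1.5·85 + 3.2·12 + 5.9·66 + 2.3·27 + 6.8·24 = 780.6, so x̄ = 780.6/19.7 ≈ 39.62.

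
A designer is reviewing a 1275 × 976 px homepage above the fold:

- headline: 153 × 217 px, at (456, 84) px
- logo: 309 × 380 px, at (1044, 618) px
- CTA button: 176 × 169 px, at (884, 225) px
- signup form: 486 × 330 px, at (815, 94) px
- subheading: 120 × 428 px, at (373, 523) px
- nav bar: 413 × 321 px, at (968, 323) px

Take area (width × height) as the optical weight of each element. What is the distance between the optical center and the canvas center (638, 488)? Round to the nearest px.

Taking area as weight: headline 153·217 = 33201, logo 309·380 = 117420, CTA button 176·169 = 29744, signup form 486·330 = 160380, subheading 120·428 = 51360, nav bar 413·321 = 132573. Sum 524678.
x: (33201·456 + 117420·1044 + 29744·884 + 160380·815 + 51360·373 + 132573·968) / 524678 = 442217476 / 524678 ≈ 842.84
y: (33201·84 + 117420·618 + 29744·225 + 160380·94 + 51360·523 + 132573·323) / 524678 = 166804923 / 524678 ≈ 317.92
Offset from (638, 488): Δx ≈ 204.84, Δy ≈ -170.08; distance = √(Δx² + Δy²) ≈ 266.24.

≈ 266 px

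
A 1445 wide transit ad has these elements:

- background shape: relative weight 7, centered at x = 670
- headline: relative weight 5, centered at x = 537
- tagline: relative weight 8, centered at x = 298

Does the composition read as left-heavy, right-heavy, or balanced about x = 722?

Weights sum to 7 + 5 + 8 = 20.
x-moment: 7·670 + 5·537 + 8·298 = 9759; centroid 9759/20 ≈ 487.95.
487.9 vs midline 722 → left-heavy.

left-heavy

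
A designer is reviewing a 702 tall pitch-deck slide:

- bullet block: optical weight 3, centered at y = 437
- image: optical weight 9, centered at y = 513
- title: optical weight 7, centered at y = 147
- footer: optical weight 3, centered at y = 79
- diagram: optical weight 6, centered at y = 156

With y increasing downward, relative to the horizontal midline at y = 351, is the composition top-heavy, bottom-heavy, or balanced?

Weights sum to 3 + 9 + 7 + 3 + 6 = 28.
y: (3·437 + 9·513 + 7·147 + 3·79 + 6·156) / 28 = 8130 / 28 ≈ 290.36
290.4 vs midline 351 → top-heavy.

top-heavy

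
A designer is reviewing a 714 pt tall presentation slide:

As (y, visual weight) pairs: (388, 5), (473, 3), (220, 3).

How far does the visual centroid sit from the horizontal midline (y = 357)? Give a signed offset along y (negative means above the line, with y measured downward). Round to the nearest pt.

≈ 8 pt

Total weight = 5 + 3 + 3 = 11.
y-moment: 5·388 + 3·473 + 3·220 = 4019; centroid 4019/11 ≈ 365.36.
Difference: 365.36 − 357 ≈ 8.36.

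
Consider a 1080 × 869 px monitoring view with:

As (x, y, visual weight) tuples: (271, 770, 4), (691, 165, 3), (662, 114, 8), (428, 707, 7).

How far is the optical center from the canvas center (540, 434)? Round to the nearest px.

≈ 20 px

Total weight = 4 + 3 + 8 + 7 = 22.
x-moment: 4·271 + 3·691 + 8·662 + 7·428 = 11449; centroid 11449/22 ≈ 520.41.
y-moment: 4·770 + 3·165 + 8·114 + 7·707 = 9436; centroid 9436/22 ≈ 428.91.
Relative to (540, 434): Δ = (-19.59, -5.09); |Δ| = √(-19.59² + -5.09²) ≈ 20.24.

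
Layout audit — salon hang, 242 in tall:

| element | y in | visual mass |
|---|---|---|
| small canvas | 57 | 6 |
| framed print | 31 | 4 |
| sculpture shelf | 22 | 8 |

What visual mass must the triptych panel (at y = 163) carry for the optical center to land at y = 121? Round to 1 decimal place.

Known weights sum to 6 + 4 + 8 = 18; their moment is 6·57 + 4·31 + 8·22 = 642.
Balance at y = 121 requires (642 + w·163) / (18 + w) = 121.
Solving: w = (121·18 − 642) / (163 − 121) = 1536 / 42 ≈ 36.57.

w ≈ 36.6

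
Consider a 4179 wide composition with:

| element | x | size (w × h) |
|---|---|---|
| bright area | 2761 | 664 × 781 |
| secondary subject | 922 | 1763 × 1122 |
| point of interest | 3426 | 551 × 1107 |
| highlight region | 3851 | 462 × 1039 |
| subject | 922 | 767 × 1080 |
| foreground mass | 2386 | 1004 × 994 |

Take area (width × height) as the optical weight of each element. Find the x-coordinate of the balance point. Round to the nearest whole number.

x ≈ 1910

Areas → weights: bright area 664·781 = 518584, secondary subject 1763·1122 = 1978086, point of interest 551·1107 = 609957, highlight region 462·1039 = 480018, subject 767·1080 = 828360, foreground mass 1004·994 = 997976; Σw = 5412981.
Σw·x = 10338786372; x̄ = 10338786372/5412981 ≈ 1910.00.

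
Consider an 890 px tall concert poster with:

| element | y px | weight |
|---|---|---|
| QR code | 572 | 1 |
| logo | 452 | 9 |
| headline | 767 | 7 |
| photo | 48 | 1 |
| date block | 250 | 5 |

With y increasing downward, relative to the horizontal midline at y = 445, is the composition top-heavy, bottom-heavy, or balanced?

bottom-heavy

Weights sum to 1 + 9 + 7 + 1 + 5 = 23.
Σw·y = 1·572 + 9·452 + 7·767 + 1·48 + 5·250 = 11307, so ȳ = 11307/23 ≈ 491.61.
Since 491.6 is below (larger y than) 445, the composition reads bottom-heavy.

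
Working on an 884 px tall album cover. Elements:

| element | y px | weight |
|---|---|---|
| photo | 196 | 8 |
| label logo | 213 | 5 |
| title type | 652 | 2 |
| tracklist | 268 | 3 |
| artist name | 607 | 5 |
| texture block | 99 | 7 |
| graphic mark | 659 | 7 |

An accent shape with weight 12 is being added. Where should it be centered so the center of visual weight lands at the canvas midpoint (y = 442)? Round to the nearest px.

With the accent shape, Σw becomes 8 + 5 + 2 + 3 + 5 + 7 + 7 + 12 = 49.
y: target moment 49×442 = 21658; current 8·196 + 5·213 + 2·652 + 3·268 + 5·607 + 7·99 + 7·659 = 13082; the accent shape supplies 8576, so y = 8576/12 ≈ 714.67.

y ≈ 715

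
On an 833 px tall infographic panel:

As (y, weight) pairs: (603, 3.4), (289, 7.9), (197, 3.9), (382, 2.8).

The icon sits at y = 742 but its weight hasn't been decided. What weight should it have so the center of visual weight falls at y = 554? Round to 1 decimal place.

Known weights sum to 3.4 + 7.9 + 3.9 + 2.8 = 18.0; their moment is 3.4·603 + 7.9·289 + 3.9·197 + 2.8·382 = 6171.2.
Balance at y = 554 requires (6171.2 + w·742) / (18.0 + w) = 554.
Rearranging, w·(742 − 554) = 554·18.0 − 6171.2 = 3800.8, so w ≈ 3800.8/188 = 20.22.

w ≈ 20.2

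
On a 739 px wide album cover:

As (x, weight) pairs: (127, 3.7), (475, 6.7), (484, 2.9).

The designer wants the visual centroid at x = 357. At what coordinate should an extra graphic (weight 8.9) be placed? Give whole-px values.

x ≈ 322

New total weight: (3.7 + 6.7 + 2.9) + 8.9 = 22.2.
Along x: (5056.0 + 8.9·x) / 22.2 = 357 (existing moment 3.7·127 + 6.7·475 + 2.9·484 = 5056.0) ⇒ x = (7925.4 − 5056.0) / 8.9 ≈ 322.40.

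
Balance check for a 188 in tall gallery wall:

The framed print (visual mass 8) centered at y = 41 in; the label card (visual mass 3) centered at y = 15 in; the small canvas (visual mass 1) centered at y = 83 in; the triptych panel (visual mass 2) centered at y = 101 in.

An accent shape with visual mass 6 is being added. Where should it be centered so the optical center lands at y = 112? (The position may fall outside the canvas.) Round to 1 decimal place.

y ≈ 263.7

After adding the accent shape, total weight = 8 + 3 + 1 + 2 + 6 = 20.
y: need Σw·y = 20·112 = 2240. Existing = 8·41 + 3·15 + 1·83 + 2·101 = 658. Remainder 1582 / 6 ≈ 263.67.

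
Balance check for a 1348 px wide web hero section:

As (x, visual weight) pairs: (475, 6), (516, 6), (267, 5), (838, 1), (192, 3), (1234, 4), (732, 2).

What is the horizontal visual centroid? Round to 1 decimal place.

x ≈ 559.1

Weights sum to 6 + 6 + 5 + 1 + 3 + 4 + 2 = 27.
Σw·x = 15095; x̄ = 15095/27 ≈ 559.07.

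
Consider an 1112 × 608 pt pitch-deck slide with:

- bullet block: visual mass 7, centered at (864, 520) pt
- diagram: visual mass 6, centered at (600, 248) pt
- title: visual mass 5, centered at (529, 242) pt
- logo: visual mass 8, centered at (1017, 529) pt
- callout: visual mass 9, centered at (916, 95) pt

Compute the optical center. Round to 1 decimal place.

Σw = 7 + 6 + 5 + 8 + 9 = 35.
x: (7·864 + 6·600 + 5·529 + 8·1017 + 9·916) / 35 = 28673 / 35 ≈ 819.23
y: (7·520 + 6·248 + 5·242 + 8·529 + 9·95) / 35 = 11425 / 35 ≈ 326.43

(819.2, 326.4)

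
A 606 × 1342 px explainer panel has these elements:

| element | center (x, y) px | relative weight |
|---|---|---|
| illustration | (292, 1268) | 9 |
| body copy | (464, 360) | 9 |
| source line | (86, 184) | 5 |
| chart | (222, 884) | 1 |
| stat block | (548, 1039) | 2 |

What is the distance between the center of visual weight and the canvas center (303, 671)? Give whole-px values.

≈ 49 px

Total weight = 9 + 9 + 5 + 1 + 2 = 26.
x-moment: 9·292 + 9·464 + 5·86 + 1·222 + 2·548 = 8552; centroid 8552/26 ≈ 328.92.
y-moment: 9·1268 + 9·360 + 5·184 + 1·884 + 2·1039 = 18534; centroid 18534/26 ≈ 712.85.
Offset from (303, 671): Δx ≈ 25.92, Δy ≈ 41.85; distance = √(Δx² + Δy²) ≈ 49.23.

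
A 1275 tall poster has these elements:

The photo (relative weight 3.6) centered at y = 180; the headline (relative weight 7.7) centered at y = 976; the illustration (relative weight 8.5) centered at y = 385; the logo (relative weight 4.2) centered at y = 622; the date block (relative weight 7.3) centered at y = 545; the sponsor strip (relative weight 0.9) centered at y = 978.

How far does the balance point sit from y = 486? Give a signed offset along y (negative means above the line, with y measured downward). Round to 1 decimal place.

≈ 101.2

Weights sum to 3.6 + 7.7 + 8.5 + 4.2 + 7.3 + 0.9 = 32.2.
y: (3.6·180 + 7.7·976 + 8.5·385 + 4.2·622 + 7.3·545 + 0.9·978) / 32.2 = 18906.8 / 32.2 ≈ 587.17
Difference: 587.17 − 486 ≈ 101.17.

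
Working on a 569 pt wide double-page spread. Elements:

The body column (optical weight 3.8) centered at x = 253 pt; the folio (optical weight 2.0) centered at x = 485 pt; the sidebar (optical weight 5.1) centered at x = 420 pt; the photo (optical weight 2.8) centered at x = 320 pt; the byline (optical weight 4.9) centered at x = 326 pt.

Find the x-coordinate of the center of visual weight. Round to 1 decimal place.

Σw = 3.8 + 2.0 + 5.1 + 2.8 + 4.9 = 18.6.
x-moment: 3.8·253 + 2.0·485 + 5.1·420 + 2.8·320 + 4.9·326 = 6566.8; centroid 6566.8/18.6 ≈ 353.05.

x ≈ 353.1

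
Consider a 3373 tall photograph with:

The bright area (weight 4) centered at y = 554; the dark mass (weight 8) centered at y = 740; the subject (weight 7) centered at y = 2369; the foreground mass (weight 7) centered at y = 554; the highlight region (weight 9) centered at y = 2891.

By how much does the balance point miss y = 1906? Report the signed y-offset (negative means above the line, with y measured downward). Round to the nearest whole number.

≈ -346

Σw = 4 + 8 + 7 + 7 + 9 = 35.
y: (4·554 + 8·740 + 7·2369 + 7·554 + 9·2891) / 35 = 54616 / 35 ≈ 1560.46
Against y = 1906, that's 1560.46 − 1906 = -345.54.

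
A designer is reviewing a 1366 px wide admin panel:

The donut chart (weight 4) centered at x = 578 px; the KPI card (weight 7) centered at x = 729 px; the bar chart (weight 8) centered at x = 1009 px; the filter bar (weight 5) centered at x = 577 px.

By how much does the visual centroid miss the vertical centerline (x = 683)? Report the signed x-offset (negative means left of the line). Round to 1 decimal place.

Total weight = 4 + 7 + 8 + 5 = 24.
x: (4·578 + 7·729 + 8·1009 + 5·577) / 24 = 18372 / 24 ≈ 765.50
Against x = 683, that's 765.50 − 683 = 82.50.

≈ 82.5 px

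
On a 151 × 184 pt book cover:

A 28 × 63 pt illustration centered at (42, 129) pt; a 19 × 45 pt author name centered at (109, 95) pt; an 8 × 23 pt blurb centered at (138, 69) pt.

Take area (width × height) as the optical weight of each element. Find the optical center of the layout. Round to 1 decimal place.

Taking area as weight: illustration 28·63 = 1764, author name 19·45 = 855, blurb 8·23 = 184. Sum 2803.
x: (1764·42 + 855·109 + 184·138) / 2803 = 192675 / 2803 ≈ 68.74
y: (1764·129 + 855·95 + 184·69) / 2803 = 321477 / 2803 ≈ 114.69

(68.7, 114.7)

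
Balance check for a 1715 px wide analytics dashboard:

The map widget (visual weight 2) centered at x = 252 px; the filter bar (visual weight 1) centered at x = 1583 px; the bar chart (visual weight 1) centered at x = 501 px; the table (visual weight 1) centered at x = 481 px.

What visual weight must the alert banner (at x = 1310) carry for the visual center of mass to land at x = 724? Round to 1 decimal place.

w ≈ 0.9

Known weights sum to 2 + 1 + 1 + 1 = 5; their moment is 2·252 + 1·1583 + 1·501 + 1·481 = 3069.
Balance at x = 724 requires (3069 + w·1310) / (5 + w) = 724.
So w = (724·5 − 3069)/(1310 − 724) = 551/586 ≈ 0.94.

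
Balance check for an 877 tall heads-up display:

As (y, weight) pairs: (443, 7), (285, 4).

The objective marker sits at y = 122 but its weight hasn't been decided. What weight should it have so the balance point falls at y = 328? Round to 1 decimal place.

Existing Σw = 11 (7 + 4); existing moment 7·443 + 4·285 = 4241.
For the centroid to hit 328: (4241 + w·122) / (11 + w) = 328.
So w = (328·11 − 4241)/(122 − 328) = -633/-206 ≈ 3.07.

w ≈ 3.1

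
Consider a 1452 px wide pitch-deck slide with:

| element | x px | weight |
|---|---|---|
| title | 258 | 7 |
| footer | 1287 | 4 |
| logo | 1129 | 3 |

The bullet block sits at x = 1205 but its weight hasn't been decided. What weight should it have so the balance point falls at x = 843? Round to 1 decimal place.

Fixed elements: Σw = 7 + 4 + 3 = 14, Σw·x = 7·258 + 4·1287 + 3·1129 = 10341.
Balance at x = 843 requires (10341 + w·1205) / (14 + w) = 843.
Rearranging, w·(1205 − 843) = 843·14 − 10341 = 1461, so w ≈ 1461/362 = 4.04.

w ≈ 4.0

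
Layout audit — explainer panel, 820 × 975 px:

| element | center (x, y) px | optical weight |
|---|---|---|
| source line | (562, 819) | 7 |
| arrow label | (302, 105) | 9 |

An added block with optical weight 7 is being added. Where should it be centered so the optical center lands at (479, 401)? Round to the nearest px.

(624, 364)

New total weight: (7 + 9) + 7 = 23.
Along x: (6652 + 7·x) / 23 = 479 (existing moment 7·562 + 9·302 = 6652) ⇒ x = (11017 − 6652) / 7 ≈ 623.57.
Along y: (6678 + 7·y) / 23 = 401 (existing moment 7·819 + 9·105 = 6678) ⇒ y = (9223 − 6678) / 7 ≈ 363.57.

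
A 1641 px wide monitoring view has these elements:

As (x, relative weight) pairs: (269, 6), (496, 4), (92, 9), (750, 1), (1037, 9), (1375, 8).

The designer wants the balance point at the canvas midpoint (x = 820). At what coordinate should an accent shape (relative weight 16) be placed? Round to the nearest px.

With the accent shape, Σw becomes 6 + 4 + 9 + 1 + 9 + 8 + 16 = 53.
Along x: (25509 + 16·x) / 53 = 820 (existing moment 6·269 + 4·496 + 9·92 + 1·750 + 9·1037 + 8·1375 = 25509) ⇒ x = (43460 − 25509) / 16 ≈ 1121.94.

x ≈ 1122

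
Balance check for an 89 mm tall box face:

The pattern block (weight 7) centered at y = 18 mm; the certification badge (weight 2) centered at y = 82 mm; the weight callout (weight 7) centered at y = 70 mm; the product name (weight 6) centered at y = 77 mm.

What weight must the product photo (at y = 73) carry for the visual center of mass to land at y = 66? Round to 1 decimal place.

w ≈ 30.0

Existing Σw = 22 (7 + 2 + 7 + 6); existing moment 7·18 + 2·82 + 7·70 + 6·77 = 1242.
Balance at y = 66 requires (1242 + w·73) / (22 + w) = 66.
Solving: w = (66·22 − 1242) / (73 − 66) = 210 / 7 ≈ 30.00.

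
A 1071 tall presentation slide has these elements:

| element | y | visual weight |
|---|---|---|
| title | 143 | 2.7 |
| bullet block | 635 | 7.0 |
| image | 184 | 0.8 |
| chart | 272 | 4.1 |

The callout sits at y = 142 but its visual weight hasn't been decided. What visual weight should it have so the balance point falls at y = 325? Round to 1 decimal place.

w ≈ 7.4

Existing Σw = 14.6 (2.7 + 7.0 + 0.8 + 4.1); existing moment 2.7·143 + 7.0·635 + 0.8·184 + 4.1·272 = 6093.5.
For the centroid to hit 325: (6093.5 + w·142) / (14.6 + w) = 325.
Rearranging, w·(142 − 325) = 325·14.6 − 6093.5 = -1348.5, so w ≈ -1348.5/-183 = 7.37.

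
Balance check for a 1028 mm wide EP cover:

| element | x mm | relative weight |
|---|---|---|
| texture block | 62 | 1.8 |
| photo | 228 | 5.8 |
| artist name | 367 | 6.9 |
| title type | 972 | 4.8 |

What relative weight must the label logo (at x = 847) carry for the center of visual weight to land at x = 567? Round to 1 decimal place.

Existing Σw = 19.3 (1.8 + 5.8 + 6.9 + 4.8); existing moment 1.8·62 + 5.8·228 + 6.9·367 + 4.8·972 = 8631.9.
For the centroid to hit 567: (8631.9 + w·847) / (19.3 + w) = 567.
Solving: w = (567·19.3 − 8631.9) / (847 − 567) = 2311.2 / 280 ≈ 8.25.

w ≈ 8.3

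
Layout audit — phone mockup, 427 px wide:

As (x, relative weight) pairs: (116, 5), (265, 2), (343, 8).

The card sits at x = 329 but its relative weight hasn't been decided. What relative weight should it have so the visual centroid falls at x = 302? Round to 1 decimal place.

Fixed elements: Σw = 5 + 2 + 8 = 15, Σw·x = 5·116 + 2·265 + 8·343 = 3854.
Set Σw·x/Σw = 302: (3854 + 329w) = 302·(15 + w).
Solving: w = (302·15 − 3854) / (329 − 302) = 676 / 27 ≈ 25.04.

w ≈ 25.0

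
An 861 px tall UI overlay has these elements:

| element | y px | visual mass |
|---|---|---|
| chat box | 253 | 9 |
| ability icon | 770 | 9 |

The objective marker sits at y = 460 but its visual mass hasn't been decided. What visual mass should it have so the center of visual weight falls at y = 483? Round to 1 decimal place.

Existing Σw = 18 (9 + 9); existing moment 9·253 + 9·770 = 9207.
Set Σw·y/Σw = 483: (9207 + 460w) = 483·(18 + w).
So w = (483·18 − 9207)/(460 − 483) = -513/-23 ≈ 22.30.

w ≈ 22.3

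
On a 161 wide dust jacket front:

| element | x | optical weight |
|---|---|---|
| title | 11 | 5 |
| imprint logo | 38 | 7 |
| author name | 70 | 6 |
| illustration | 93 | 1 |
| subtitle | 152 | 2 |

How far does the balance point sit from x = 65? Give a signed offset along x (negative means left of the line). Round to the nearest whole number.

Total weight = 5 + 7 + 6 + 1 + 2 = 21.
x: (5·11 + 7·38 + 6·70 + 1·93 + 2·152) / 21 = 1138 / 21 ≈ 54.19
Against x = 65, that's 54.19 − 65 = -10.81.

≈ -11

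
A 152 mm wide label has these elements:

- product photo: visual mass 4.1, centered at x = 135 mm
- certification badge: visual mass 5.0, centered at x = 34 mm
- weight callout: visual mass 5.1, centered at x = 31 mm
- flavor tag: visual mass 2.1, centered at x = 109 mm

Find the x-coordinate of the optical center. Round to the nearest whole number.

Weights sum to 4.1 + 5.0 + 5.1 + 2.1 = 16.3.
Σw·x = 4.1·135 + 5.0·34 + 5.1·31 + 2.1·109 = 1110.5, so x̄ = 1110.5/16.3 ≈ 68.13.

x ≈ 68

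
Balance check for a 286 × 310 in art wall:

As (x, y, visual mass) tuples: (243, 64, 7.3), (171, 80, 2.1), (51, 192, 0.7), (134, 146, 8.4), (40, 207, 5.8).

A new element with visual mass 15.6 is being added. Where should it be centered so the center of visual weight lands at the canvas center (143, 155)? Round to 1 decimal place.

With the new element, Σw becomes 7.3 + 2.1 + 0.7 + 8.4 + 5.8 + 15.6 = 39.9.
Along x: (3526.3 + 15.6·x) / 39.9 = 143 (existing moment 7.3·243 + 2.1·171 + 0.7·51 + 8.4·134 + 5.8·40 = 3526.3) ⇒ x = (5705.7 − 3526.3) / 15.6 ≈ 139.71.
Along y: (3196.6 + 15.6·y) / 39.9 = 155 (existing moment 7.3·64 + 2.1·80 + 0.7·192 + 8.4·146 + 5.8·207 = 3196.6) ⇒ y = (6184.5 − 3196.6) / 15.6 ≈ 191.53.

(139.7, 191.5)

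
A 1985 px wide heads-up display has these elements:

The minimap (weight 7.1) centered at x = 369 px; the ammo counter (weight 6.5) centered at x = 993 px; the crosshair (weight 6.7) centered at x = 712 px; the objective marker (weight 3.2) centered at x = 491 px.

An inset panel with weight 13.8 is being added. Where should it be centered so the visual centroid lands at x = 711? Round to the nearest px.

New total weight: (7.1 + 6.5 + 6.7 + 3.2) + 13.8 = 37.3.
Along x: (15416.0 + 13.8·x) / 37.3 = 711 (existing moment 7.1·369 + 6.5·993 + 6.7·712 + 3.2·491 = 15416.0) ⇒ x = (26520.3 − 15416.0) / 13.8 ≈ 804.66.

x ≈ 805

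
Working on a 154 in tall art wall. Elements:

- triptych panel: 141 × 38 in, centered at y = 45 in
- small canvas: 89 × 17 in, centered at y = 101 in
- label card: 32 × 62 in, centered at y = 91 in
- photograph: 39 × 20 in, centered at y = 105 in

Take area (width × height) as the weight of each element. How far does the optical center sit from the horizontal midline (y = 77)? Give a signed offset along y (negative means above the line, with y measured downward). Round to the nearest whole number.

≈ -9 in

Taking area as weight: triptych panel 141·38 = 5358, small canvas 89·17 = 1513, label card 32·62 = 1984, photograph 39·20 = 780. Sum 9635.
Σw·y = 5358·45 + 1513·101 + 1984·91 + 780·105 = 656367, so ȳ = 656367/9635 ≈ 68.12.
Difference: 68.12 − 77 ≈ -8.88.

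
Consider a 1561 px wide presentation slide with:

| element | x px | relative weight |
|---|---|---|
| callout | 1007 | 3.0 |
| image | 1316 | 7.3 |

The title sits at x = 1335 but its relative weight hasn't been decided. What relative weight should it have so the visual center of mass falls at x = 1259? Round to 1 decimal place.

Fixed elements: Σw = 3.0 + 7.3 = 10.3, Σw·x = 3.0·1007 + 7.3·1316 = 12627.8.
For the centroid to hit 1259: (12627.8 + w·1335) / (10.3 + w) = 1259.
Rearranging, w·(1335 − 1259) = 1259·10.3 − 12627.8 = 339.9, so w ≈ 339.9/76 = 4.47.

w ≈ 4.5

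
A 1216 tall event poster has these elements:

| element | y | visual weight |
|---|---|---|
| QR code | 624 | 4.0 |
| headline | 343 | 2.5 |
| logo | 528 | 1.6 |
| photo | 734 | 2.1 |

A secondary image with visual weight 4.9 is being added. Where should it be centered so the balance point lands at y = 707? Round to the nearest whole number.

With the secondary image, Σw becomes 4.0 + 2.5 + 1.6 + 2.1 + 4.9 = 15.1.
y: need Σw·y = 15.1·707 = 10675.7. Existing = 4.0·624 + 2.5·343 + 1.6·528 + 2.1·734 = 5739.7. Remainder 4936.0 / 4.9 ≈ 1007.35.

y ≈ 1007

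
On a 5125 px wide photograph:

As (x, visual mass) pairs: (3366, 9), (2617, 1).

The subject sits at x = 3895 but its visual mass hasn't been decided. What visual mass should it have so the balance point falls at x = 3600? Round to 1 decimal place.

Fixed elements: Σw = 9 + 1 = 10, Σw·x = 9·3366 + 1·2617 = 32911.
Set Σw·x/Σw = 3600: (32911 + 3895w) = 3600·(10 + w).
So w = (3600·10 − 32911)/(3895 − 3600) = 3089/295 ≈ 10.47.

w ≈ 10.5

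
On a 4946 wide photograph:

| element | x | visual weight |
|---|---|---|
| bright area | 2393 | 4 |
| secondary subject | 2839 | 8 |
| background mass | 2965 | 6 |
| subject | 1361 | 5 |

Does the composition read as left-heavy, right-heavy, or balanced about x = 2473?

balanced

Weights sum to 4 + 8 + 6 + 5 = 23.
Σw·x = 4·2393 + 8·2839 + 6·2965 + 5·1361 = 56879, so x̄ = 56879/23 ≈ 2473.00.
That equals the midline 2473 — balanced.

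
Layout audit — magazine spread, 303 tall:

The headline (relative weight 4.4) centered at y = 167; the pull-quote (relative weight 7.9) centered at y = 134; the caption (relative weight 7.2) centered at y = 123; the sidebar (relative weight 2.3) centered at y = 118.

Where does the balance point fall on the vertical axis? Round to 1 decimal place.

Total weight = 4.4 + 7.9 + 7.2 + 2.3 = 21.8.
y-moment: 4.4·167 + 7.9·134 + 7.2·123 + 2.3·118 = 2950.4; centroid 2950.4/21.8 ≈ 135.34.

y ≈ 135.3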